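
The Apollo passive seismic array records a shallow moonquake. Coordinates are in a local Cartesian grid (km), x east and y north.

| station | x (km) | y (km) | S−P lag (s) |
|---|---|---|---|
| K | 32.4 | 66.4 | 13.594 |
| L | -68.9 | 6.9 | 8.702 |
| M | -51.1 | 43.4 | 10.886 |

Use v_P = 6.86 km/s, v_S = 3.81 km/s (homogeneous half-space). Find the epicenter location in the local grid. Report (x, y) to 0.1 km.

-12.0 km east, -41.3 km north

Distance from S−P lag: d = Δt · v_P v_S / (v_P − v_S) = Δt · (6.86·3.81)/(6.86−3.81) ≈ 8.5694·Δt.
So d_K = 116.49, d_L = 74.57, d_M = 93.29 km.
Circle about each station: (x − 32.4)² + (y − 66.4)² = 116.49²; (x + 68.9)² + (y − 6.9)² = 74.57²; (x + 51.1)² + (y − 43.4)² = 93.29².
Subtracting pairs of circle equations eliminates x²+y² and gives linear equations (the radical axes):
-202.6 x − 119.0 y = 7345.34
-167.0 x − 46.0 y = 3902.95
Solving the 2×2 system: x ≈ -12.0, y ≈ -41.3 km.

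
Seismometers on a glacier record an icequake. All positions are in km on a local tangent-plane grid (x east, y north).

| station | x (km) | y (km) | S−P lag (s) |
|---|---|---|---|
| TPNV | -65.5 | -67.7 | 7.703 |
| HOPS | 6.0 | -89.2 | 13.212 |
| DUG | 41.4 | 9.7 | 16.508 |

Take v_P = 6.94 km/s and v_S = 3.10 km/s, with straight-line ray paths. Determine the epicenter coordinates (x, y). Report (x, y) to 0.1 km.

Distance from S−P lag: d = Δt · v_P v_S / (v_P − v_S) = Δt · (6.94·3.10)/(6.94−3.10) ≈ 5.6026·Δt.
So d_TPNV = 43.16, d_HOPS = 74.02, d_DUG = 92.49 km.
Circle about each station: (x + 65.5)² + (y + 67.7)² = 43.16²; (x − 6.0)² + (y + 89.2)² = 74.02²; (x − 41.4)² + (y − 9.7)² = 92.49².
Subtracting pairs of circle equations eliminates x²+y² and gives linear equations (the radical axes):
143.0 x − 43.0 y = -4497.07
213.8 x + 154.8 y = -13757.10
Solving the 2×2 system: x ≈ -41.1, y ≈ -32.1 km.

-41.1 km east, -32.1 km north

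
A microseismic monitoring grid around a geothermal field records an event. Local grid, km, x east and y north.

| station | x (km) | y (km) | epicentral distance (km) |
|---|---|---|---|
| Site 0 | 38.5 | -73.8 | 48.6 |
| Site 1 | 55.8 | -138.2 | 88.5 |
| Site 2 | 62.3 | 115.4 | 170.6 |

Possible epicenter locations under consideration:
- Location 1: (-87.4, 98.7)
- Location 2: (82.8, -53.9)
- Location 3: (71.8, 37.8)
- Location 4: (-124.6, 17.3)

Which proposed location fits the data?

Location 2

For each candidate, compare |candidate − station| to the reported distance:
Location 1: residuals Site 0 165.0, Site 1 188.3, Site 2 20.0 → max 188.3 km
Location 2: residuals Site 0 0.0, Site 1 0.0, Site 2 0.1 → max 0.1 km
Location 3: residuals Site 0 67.9, Site 1 88.2, Site 2 92.4 → max 92.4 km
Location 4: residuals Site 0 138.2, Site 1 149.7, Site 2 40.5 → max 149.7 km
Only Location 2 has all residuals ≈ 0.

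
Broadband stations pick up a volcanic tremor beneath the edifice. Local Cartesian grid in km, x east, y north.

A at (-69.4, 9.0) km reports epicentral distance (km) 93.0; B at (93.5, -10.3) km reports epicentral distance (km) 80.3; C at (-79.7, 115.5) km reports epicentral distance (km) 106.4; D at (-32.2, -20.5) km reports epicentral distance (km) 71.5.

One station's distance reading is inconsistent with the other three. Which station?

C

Solve using three stations at a time. Using A, B, D (subtract circle equations pairwise → linear system) gives (x, y) ≈ (22.0, 26.1).
Distances from that point to each station vs reported:
  A: calculated 93.0 vs reported 93.0 → residual 0.0 km
  B: calculated 80.2 vs reported 80.3 → residual 0.1 km
  C: calculated 135.4 vs reported 106.4 → residual 29.0 km
  D: calculated 71.4 vs reported 71.5 → residual 0.1 km
A, B, D are mutually consistent (residuals ≈ 0); C is off by 29.0 km.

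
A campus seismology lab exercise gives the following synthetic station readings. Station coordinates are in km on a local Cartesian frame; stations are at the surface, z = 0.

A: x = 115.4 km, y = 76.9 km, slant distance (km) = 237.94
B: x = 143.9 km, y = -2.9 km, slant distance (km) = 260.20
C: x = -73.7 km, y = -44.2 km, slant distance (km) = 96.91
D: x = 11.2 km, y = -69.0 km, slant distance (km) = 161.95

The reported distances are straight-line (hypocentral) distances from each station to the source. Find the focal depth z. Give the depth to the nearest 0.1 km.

Each station gives a sphere (x−x_i)² + (y−y_i)² + z² = d_i² (stations at z=0).
Subtracting the A sphere from B and C: z² cancels, leaving linear equations in x and y:
57.0 x − 159.6 y = -9603.75
-378.2 x − 242.2 y = 35378.46
Solving: x ≈ -107.494, y ≈ 21.783 km (keep extra digits for the depth step; rounded: -107.5, 21.8).
Then from the A sphere: z² = 237.94² − (x − 115.4)² − (y − 76.9)² with x = -107.494, y = 21.783, so z ≈ 62.417 ≈ 62.4 km.

z ≈ 62.4 km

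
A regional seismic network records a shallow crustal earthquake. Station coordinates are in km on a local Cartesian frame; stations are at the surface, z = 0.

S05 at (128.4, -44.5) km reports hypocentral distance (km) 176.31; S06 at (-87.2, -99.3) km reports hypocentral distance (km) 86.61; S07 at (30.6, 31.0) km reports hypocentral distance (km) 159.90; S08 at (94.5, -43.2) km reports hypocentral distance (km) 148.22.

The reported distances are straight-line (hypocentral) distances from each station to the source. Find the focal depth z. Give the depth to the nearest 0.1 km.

Each station gives a sphere (x−x_i)² + (y−y_i)² + z² = d_i² (stations at z=0).
Subtracting the S05 sphere from S06 and S07: z² cancels, leaving linear equations in x and y:
-431.2 x − 109.6 y = 22581.44
-195.6 x + 151.0 y = -11052.24
Solving: x ≈ -25.401, y ≈ -106.098 km (keep extra digits for the depth step; rounded: -25.4, -106.1).
Then from the S05 sphere: z² = 176.31² − (x − 128.4)² − (y + 44.5)² with x = -25.401, y = -106.098, so z ≈ 60.301 ≈ 60.3 km.

60.3 km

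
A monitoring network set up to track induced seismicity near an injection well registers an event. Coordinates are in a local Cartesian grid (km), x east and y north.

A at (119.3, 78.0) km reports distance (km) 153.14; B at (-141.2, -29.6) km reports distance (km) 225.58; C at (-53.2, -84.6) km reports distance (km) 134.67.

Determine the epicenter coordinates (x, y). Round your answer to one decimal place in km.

80.7 km east, -70.2 km north

Circle about each station: (x − 119.3)² + (y − 78.0)² = 153.14²; (x + 141.2)² + (y + 29.6)² = 225.58²; (x + 53.2)² + (y + 84.6)² = 134.67².
Subtracting pairs of circle equations eliminates x²+y² and gives linear equations (the radical axes):
-521.0 x − 215.2 y = -26937.37
-345.0 x − 325.2 y = -5013.24
Solving the 2×2 system: x ≈ 80.7, y ≈ -70.2 km.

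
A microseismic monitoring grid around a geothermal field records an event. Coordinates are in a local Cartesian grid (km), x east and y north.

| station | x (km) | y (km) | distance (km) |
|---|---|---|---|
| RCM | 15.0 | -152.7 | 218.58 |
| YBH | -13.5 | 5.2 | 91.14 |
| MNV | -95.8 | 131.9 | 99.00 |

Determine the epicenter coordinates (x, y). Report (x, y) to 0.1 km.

Circle about each station: (x − 15.0)² + (y + 152.7)² = 218.58²; (x + 13.5)² + (y − 5.2)² = 91.14²; (x + 95.8)² + (y − 131.9)² = 99.00².
Subtracting pairs of circle equations eliminates x²+y² and gives linear equations (the radical axes):
-57.0 x + 315.8 y = 16137.72
-221.6 x + 569.2 y = 41009.18
Solving the 2×2 system: x ≈ -100.3, y ≈ 33.0 km.

x ≈ -100.3 km, y ≈ 33.0 km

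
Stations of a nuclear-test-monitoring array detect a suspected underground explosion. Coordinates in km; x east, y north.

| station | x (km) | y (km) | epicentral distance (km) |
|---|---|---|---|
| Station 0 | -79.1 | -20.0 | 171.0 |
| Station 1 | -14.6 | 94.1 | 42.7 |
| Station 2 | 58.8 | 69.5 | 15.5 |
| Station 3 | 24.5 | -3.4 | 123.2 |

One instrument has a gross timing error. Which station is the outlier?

Station 2

Solve using three stations at a time. Using Station 0, Station 1, Station 3 (subtract circle equations pairwise → linear system) gives (x, y) ≈ (19.5, 119.7).
Distances from that point to each station vs reported:
  Station 0: calculated 171.0 vs reported 171.0 → residual 0.0 km
  Station 1: calculated 42.6 vs reported 42.7 → residual 0.1 km
  Station 2: calculated 63.7 vs reported 15.5 → residual 48.2 km
  Station 3: calculated 123.2 vs reported 123.2 → residual 0.0 km
Station 0, Station 1, Station 3 are mutually consistent (residuals ≈ 0); Station 2 is off by 48.2 km.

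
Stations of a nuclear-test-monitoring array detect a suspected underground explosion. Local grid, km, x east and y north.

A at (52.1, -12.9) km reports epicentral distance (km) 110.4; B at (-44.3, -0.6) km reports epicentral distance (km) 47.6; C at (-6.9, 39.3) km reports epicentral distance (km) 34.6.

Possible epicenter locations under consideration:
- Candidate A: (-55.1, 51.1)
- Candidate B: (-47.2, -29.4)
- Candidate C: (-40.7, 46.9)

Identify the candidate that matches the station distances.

For each candidate, compare |candidate − station| to the reported distance:
Candidate A: residuals A 14.5, B 5.2, C 15.0 → max 15.0 km
Candidate B: residuals A 9.7, B 18.7, C 45.0 → max 45.0 km
Candidate C: residuals A 0.0, B 0.0, C 0.0 → max 0.0 km
Only Candidate C has all residuals ≈ 0.

Candidate C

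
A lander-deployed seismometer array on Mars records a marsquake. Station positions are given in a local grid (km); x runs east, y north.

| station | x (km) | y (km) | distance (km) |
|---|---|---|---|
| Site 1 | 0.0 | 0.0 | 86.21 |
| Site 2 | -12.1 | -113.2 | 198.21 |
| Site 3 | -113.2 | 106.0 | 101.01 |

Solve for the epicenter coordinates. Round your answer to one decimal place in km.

Circle about each station: x² + y² = 86.21²; (x + 12.1)² + (y + 113.2)² = 198.21²; (x + 113.2)² + (y − 106.0)² = 101.01².
Subtracting the Site 1 equation from the Site 2 and Site 3 equations removes the quadratic terms:
-24.2 x − 226.4 y = -18894.39
-226.4 x + 212.0 y = 21279.38
Solving the 2×2 system: x ≈ -14.4, y ≈ 85.0 km.

-14.4 km east, 85.0 km north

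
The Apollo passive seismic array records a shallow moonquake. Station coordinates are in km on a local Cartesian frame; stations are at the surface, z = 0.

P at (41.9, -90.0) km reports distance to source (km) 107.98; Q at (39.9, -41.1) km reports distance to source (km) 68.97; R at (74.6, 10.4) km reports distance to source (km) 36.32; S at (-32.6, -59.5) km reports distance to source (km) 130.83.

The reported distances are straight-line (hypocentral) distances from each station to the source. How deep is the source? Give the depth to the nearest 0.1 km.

z ≈ 36.1 km

Each station gives a sphere (x−x_i)² + (y−y_i)² + z² = d_i² (stations at z=0).
Subtracting the P sphere from Q and R: z² cancels, leaving linear equations in x and y:
-4.0 x + 97.8 y = 328.43
65.4 x + 200.8 y = 6158.25
Solving: x ≈ 74.497, y ≈ 6.405 km (keep extra digits for the depth step; rounded: 74.5, 6.4).
Then from the P sphere: z² = 107.98² − (x − 41.9)² − (y + 90.0)² with x = 74.497, y = 6.405, so z ≈ 36.100 ≈ 36.1 km.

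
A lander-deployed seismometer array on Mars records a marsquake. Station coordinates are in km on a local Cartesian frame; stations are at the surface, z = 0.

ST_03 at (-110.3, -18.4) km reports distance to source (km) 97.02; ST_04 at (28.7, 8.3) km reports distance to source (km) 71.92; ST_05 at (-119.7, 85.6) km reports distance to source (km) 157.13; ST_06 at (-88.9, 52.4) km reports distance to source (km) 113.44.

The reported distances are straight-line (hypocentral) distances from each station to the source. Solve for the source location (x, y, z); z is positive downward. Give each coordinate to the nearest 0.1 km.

Each station gives a sphere (x−x_i)² + (y−y_i)² + z² = d_i² (stations at z=0).
Subtracting the ST_03 sphere from ST_04 and ST_05: z² cancels, leaving linear equations in x and y:
278.0 x + 53.4 y = -7371.68
-18.8 x + 208.0 y = -6126.16
Solving: x ≈ -20.503, y ≈ -31.306 km (keep extra digits for the depth step; rounded: -20.5, -31.3).
Then from the ST_03 sphere: z² = 97.02² − (x + 110.3)² − (y + 18.4)² with x = -20.503, y = -31.306, so z ≈ 34.392 ≈ 34.4 km.
Check against ST_06 (with the unrounded solution): distance 113.44 ≈ 113.44 km. ✓

x ≈ -20.5 km, y ≈ -31.3 km, depth ≈ 34.4 km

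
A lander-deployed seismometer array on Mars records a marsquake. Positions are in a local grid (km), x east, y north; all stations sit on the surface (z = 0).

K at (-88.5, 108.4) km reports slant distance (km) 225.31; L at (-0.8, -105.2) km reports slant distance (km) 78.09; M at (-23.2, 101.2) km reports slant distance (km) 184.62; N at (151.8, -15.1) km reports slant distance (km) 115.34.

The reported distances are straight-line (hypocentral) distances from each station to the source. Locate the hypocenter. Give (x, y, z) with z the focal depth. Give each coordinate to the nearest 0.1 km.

(53.4, -62.7, 36.8)

Each station gives a sphere (x−x_i)² + (y−y_i)² + z² = d_i² (stations at z=0).
Subtracting the K sphere from L and M: z² cancels, leaving linear equations in x and y:
175.4 x − 427.2 y = 36151.42
130.6 x − 14.4 y = 7876.92
Solving: x ≈ 53.400, y ≈ -62.699 km (keep extra digits for the depth step; rounded: 53.4, -62.7).
Then from the K sphere: z² = 225.31² − (x + 88.5)² − (y − 108.4)² with x = 53.400, y = -62.699, so z ≈ 36.798 ≈ 36.8 km.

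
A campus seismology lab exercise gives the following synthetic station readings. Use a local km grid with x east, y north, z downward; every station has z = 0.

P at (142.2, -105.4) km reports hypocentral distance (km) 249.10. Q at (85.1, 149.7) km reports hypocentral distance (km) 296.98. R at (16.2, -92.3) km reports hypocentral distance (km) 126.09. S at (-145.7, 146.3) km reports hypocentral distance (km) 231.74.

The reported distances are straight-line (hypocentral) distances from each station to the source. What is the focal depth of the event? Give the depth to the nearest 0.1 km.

Each station gives a sphere (x−x_i)² + (y−y_i)² + z² = d_i² (stations at z=0).
Subtracting the P sphere from Q and R: z² cancels, leaving linear equations in x and y:
-114.2 x + 510.2 y = -27824.21
-252.0 x + 26.2 y = 23603.85
Solving: x ≈ -101.703, y ≈ -77.300 km (keep extra digits for the depth step; rounded: -101.7, -77.3).
Then from the P sphere: z² = 249.10² − (x − 142.2)² − (y + 105.4)² with x = -101.703, y = -77.300, so z ≈ 42.101 ≈ 42.1 km.

depth ≈ 42.1 km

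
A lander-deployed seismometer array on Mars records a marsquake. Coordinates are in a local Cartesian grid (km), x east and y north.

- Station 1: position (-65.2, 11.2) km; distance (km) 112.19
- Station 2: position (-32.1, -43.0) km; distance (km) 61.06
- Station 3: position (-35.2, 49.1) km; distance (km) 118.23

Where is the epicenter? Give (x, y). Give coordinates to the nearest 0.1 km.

(28.5, -50.5)

Circle about each station: (x + 65.2)² + (y − 11.2)² = 112.19²; (x + 32.1)² + (y + 43.0)² = 61.06²; (x + 35.2)² + (y − 49.1)² = 118.23².
Subtracting pairs of circle equations eliminates x²+y² and gives linear equations (the radical axes):
66.2 x − 108.4 y = 7361.20
60.0 x + 75.8 y = -2118.37
Solving the 2×2 system: x ≈ 28.5, y ≈ -50.5 km.
Check against Station 1 (with the unrounded x, y): √((x + 65.2)²+(y − 11.2)²) = 112.19 ≈ 112.19 km. ✓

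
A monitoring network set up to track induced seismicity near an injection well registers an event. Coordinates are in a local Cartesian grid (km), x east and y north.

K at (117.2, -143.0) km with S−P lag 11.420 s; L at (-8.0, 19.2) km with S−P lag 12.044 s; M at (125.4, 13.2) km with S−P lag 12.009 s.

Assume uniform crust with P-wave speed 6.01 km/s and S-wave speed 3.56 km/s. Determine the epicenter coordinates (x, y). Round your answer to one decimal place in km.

Distance from S−P lag: d = Δt · v_P v_S / (v_P − v_S) = Δt · (6.01·3.56)/(6.01−3.56) ≈ 8.7329·Δt.
So d_K = 99.73, d_L = 105.18, d_M = 104.87 km.
Circle about each station: (x − 117.2)² + (y + 143.0)² = 99.73²; (x + 8.0)² + (y − 19.2)² = 105.18²; (x − 125.4)² + (y − 13.2)² = 104.87².
Subtracting pairs of circle equations eliminates x²+y² and gives linear equations (the radical axes):
-250.4 x + 324.4 y = -34868.96
16.4 x + 312.4 y = -19337.08
Solving the 2×2 system: x ≈ 55.3, y ≈ -64.8 km.

55.3 km east, -64.8 km north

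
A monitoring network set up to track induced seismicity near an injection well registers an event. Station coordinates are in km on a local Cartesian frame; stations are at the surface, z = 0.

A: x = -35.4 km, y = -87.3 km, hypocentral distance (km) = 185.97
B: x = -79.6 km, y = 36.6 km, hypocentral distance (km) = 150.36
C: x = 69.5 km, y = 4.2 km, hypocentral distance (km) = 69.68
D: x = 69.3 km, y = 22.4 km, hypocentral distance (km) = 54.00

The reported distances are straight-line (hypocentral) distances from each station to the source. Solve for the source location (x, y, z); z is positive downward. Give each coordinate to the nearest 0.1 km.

Each station gives a sphere (x−x_i)² + (y−y_i)² + z² = d_i² (stations at z=0).
Subtracting the A sphere from B and C: z² cancels, leaving linear equations in x and y:
-88.4 x + 247.8 y = 10777.98
209.8 x + 183.0 y = 25702.98
Solving: x ≈ 64.502, y ≈ 66.505 km (keep extra digits for the depth step; rounded: 64.5, 66.5).
Then from the A sphere: z² = 185.97² − (x + 35.4)² − (y + 87.3)² with x = 64.502, y = 66.505, so z ≈ 30.797 ≈ 30.8 km.

(64.5, 66.5, 30.8)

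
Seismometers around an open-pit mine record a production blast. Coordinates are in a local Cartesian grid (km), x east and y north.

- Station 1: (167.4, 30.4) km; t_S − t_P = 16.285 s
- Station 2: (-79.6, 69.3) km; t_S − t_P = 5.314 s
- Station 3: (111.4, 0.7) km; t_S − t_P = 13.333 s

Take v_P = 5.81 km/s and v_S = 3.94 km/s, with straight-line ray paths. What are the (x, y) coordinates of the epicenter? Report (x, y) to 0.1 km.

Distance from S−P lag: d = Δt · v_P v_S / (v_P − v_S) = Δt · (5.81·3.94)/(5.81−3.94) ≈ 12.2414·Δt.
So d_Station 1 = 199.35, d_Station 2 = 65.05, d_Station 3 = 163.21 km.
Circle about each station: (x − 167.4)² + (y − 30.4)² = 199.35²; (x + 79.6)² + (y − 69.3)² = 65.05²; (x − 111.4)² + (y − 0.7)² = 163.21².
Subtracting the Station 1 equation from the Station 2 and Station 3 equations removes the quadratic terms:
-494.0 x + 77.8 y = 17700.65
-112.0 x − 59.4 y = -3433.55
Solving the 2×2 system: x ≈ -20.6, y ≈ 96.7 km.
Check against Station 1 (with the unrounded x, y): √((x − 167.4)²+(y − 30.4)²) = 199.34 ≈ 199.35 km. ✓

-20.6 km east, 96.7 km north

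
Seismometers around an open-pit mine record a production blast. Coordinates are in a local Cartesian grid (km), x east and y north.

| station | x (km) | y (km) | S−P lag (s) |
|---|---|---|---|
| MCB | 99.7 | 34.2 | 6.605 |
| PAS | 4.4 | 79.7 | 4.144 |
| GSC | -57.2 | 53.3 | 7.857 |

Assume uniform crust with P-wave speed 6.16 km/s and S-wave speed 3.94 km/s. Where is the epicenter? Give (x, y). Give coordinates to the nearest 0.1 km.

(27.8, 40.9)

Distance from S−P lag: d = Δt · v_P v_S / (v_P − v_S) = Δt · (6.16·3.94)/(6.16−3.94) ≈ 10.9326·Δt.
So d_MCB = 72.21, d_PAS = 45.30, d_GSC = 85.90 km.
Circle about each station: (x − 99.7)² + (y − 34.2)² = 72.21²; (x − 4.4)² + (y − 79.7)² = 45.30²; (x + 57.2)² + (y − 53.3)² = 85.90².
Subtracting pairs of circle equations eliminates x²+y² and gives linear equations (the radical axes):
-190.6 x + 91.0 y = -1576.09
-313.8 x + 38.2 y = -7161.53
Solving the 2×2 system: x ≈ 27.8, y ≈ 40.9 km.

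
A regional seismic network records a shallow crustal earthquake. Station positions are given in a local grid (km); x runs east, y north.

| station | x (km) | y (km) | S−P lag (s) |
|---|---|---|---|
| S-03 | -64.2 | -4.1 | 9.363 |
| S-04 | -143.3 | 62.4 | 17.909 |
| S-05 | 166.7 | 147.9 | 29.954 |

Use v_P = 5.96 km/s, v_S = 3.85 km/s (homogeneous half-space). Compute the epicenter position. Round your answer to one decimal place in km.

x ≈ -40.8 km, y ≈ -103.2 km

Distance from S−P lag: d = Δt · v_P v_S / (v_P − v_S) = Δt · (5.96·3.85)/(5.96−3.85) ≈ 10.8749·Δt.
So d_S-03 = 101.82, d_S-04 = 194.76, d_S-05 = 325.75 km.
Circle about each station: (x + 64.2)² + (y + 4.1)² = 101.82²; (x + 143.3)² + (y − 62.4)² = 194.76²; (x − 166.7)² + (y − 147.9)² = 325.75².
Subtracting pairs of circle equations eliminates x²+y² and gives linear equations (the radical axes):
-158.2 x + 133.0 y = -7273.95
461.8 x + 304.0 y = -50220.90
Solving the 2×2 system: x ≈ -40.8, y ≈ -103.2 km.
Check against S-03 (with the unrounded x, y): √((x + 64.2)²+(y + 4.1)²) = 101.85 ≈ 101.82 km. ✓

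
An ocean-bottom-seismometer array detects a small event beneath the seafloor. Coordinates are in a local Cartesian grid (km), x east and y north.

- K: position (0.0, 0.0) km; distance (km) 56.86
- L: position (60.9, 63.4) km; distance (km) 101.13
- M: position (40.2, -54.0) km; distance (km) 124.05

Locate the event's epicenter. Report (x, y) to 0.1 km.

x ≈ -38.0 km, y ≈ 42.3 km

Circle about each station: x² + y² = 56.86²; (x − 60.9)² + (y − 63.4)² = 101.13²; (x − 40.2)² + (y + 54.0)² = 124.05².
Subtracting pairs of circle equations eliminates x²+y² and gives linear equations (the radical axes):
121.8 x + 126.8 y = 734.15
80.4 x − 108.0 y = -7623.30
Solving the 2×2 system: x ≈ -38.0, y ≈ 42.3 km.
Check against K (with the unrounded x, y): √(x²+y²) = 56.86 ≈ 56.86 km. ✓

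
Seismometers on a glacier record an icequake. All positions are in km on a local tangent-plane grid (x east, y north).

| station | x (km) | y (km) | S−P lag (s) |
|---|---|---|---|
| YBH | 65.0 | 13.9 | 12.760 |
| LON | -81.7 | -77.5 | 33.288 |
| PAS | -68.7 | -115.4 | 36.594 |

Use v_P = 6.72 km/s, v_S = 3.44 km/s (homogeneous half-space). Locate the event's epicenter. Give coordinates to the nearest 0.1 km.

(67.2, 103.8)

Distance from S−P lag: d = Δt · v_P v_S / (v_P − v_S) = Δt · (6.72·3.44)/(6.72−3.44) ≈ 7.0478·Δt.
So d_YBH = 89.93, d_LON = 234.61, d_PAS = 257.91 km.
Circle about each station: (x − 65.0)² + (y − 13.9)² = 89.93²; (x + 81.7)² + (y + 77.5)² = 234.61²; (x + 68.7)² + (y + 115.4)² = 257.91².
Subtracting the YBH equation from the LON and PAS equations removes the quadratic terms:
-293.4 x − 182.8 y = -38691.52
-267.4 x − 258.6 y = -44811.52
Solving the 2×2 system: x ≈ 67.2, y ≈ 103.8 km.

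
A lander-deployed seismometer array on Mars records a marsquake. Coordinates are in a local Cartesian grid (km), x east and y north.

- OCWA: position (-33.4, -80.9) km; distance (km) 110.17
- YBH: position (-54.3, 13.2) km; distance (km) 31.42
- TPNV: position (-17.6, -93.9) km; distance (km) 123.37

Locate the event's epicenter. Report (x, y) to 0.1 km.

-27.2 km east, 29.1 km north

Circle about each station: (x + 33.4)² + (y + 80.9)² = 110.17²; (x + 54.3)² + (y − 13.2)² = 31.42²; (x + 17.6)² + (y + 93.9)² = 123.37².
Subtracting the OCWA equation from the YBH and TPNV equations removes the quadratic terms:
-41.8 x + 188.2 y = 6612.57
31.6 x − 26.0 y = -1616.13
Solving the 2×2 system: x ≈ -27.2, y ≈ 29.1 km.
Check against OCWA (with the unrounded x, y): √((x + 33.4)²+(y + 80.9)²) = 110.17 ≈ 110.17 km. ✓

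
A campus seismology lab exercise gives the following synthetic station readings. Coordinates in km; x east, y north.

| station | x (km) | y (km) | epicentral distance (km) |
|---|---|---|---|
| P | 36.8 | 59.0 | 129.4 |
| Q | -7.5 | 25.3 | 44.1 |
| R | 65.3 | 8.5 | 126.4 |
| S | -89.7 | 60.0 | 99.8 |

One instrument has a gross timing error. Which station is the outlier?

Q

Solve using three stations at a time. Using P, R, S (subtract circle equations pairwise → linear system) gives (x, y) ≈ (-54.0, -33.1).
Distances from that point to each station vs reported:
  P: calculated 129.4 vs reported 129.4 → residual 0.0 km
  Q: calculated 74.7 vs reported 44.1 → residual 30.6 km
  R: calculated 126.4 vs reported 126.4 → residual 0.0 km
  S: calculated 99.7 vs reported 99.8 → residual 0.1 km
P, R, S are mutually consistent (residuals ≈ 0); Q is off by 30.6 km.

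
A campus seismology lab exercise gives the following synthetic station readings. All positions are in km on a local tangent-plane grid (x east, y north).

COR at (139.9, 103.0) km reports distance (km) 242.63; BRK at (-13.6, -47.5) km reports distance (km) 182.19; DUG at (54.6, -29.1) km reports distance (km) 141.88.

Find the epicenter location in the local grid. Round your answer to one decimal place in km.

Circle about each station: (x − 139.9)² + (y − 103.0)² = 242.63²; (x + 13.6)² + (y + 47.5)² = 182.19²; (x − 54.6)² + (y + 29.1)² = 141.88².
Subtracting the COR equation from the BRK and DUG equations removes the quadratic terms:
-307.0 x − 301.0 y = -2063.68
-170.6 x − 264.2 y = 12386.34
Solving the 2×2 system: x ≈ 143.6, y ≈ -139.6 km.

143.6 km east, -139.6 km north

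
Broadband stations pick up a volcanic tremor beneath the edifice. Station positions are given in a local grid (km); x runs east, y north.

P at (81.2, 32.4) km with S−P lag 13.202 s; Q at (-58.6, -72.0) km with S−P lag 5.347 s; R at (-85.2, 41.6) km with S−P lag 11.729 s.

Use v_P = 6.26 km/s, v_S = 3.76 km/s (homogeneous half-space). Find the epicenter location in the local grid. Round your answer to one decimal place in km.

Distance from S−P lag: d = Δt · v_P v_S / (v_P − v_S) = Δt · (6.26·3.76)/(6.26−3.76) ≈ 9.4150·Δt.
So d_P = 124.30, d_Q = 50.34, d_R = 110.43 km.
Circle about each station: (x − 81.2)² + (y − 32.4)² = 124.30²; (x + 58.6)² + (y + 72.0)² = 50.34²; (x + 85.2)² + (y − 41.6)² = 110.43².
Subtracting pairs of circle equations eliminates x²+y² and gives linear equations (the radical axes):
-279.6 x − 208.8 y = 13891.13
-332.8 x + 18.4 y = 4602.11
Solving the 2×2 system: x ≈ -16.3, y ≈ -44.7 km.

-16.3 km east, -44.7 km north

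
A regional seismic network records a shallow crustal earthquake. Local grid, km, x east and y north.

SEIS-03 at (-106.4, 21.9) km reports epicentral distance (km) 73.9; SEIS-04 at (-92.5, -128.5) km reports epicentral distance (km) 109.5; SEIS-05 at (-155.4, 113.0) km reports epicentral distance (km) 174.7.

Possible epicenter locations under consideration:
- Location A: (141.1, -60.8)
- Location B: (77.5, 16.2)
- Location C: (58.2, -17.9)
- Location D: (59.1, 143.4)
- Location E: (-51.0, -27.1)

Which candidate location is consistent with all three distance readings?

Location E

For each candidate, compare |candidate − station| to the reported distance:
Location A: residuals SEIS-03 187.1, SEIS-04 133.7, SEIS-05 169.0 → max 187.1 km
Location B: residuals SEIS-03 110.1, SEIS-04 113.7, SEIS-05 77.5 → max 113.7 km
Location C: residuals SEIS-03 95.4, SEIS-04 77.4, SEIS-05 75.8 → max 95.4 km
Location D: residuals SEIS-03 131.4, SEIS-04 201.8, SEIS-05 41.9 → max 201.8 km
Location E: residuals SEIS-03 0.1, SEIS-04 0.1, SEIS-05 0.0 → max 0.1 km
Only Location E has all residuals ≈ 0.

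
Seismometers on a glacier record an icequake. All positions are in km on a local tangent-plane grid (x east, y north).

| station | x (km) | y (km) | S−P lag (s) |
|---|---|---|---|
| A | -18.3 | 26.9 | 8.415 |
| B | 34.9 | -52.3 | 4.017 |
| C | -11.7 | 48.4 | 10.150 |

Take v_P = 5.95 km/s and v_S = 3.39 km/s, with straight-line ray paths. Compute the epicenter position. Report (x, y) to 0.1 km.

x ≈ 26.8 km, y ≈ -21.7 km

Distance from S−P lag: d = Δt · v_P v_S / (v_P − v_S) = Δt · (5.95·3.39)/(5.95−3.39) ≈ 7.8791·Δt.
So d_A = 66.30, d_B = 31.65, d_C = 79.97 km.
Circle about each station: (x + 18.3)² + (y − 26.9)² = 66.30²; (x − 34.9)² + (y + 52.3)² = 31.65²; (x + 11.7)² + (y − 48.4)² = 79.97².
Subtracting the A equation from the B and C equations removes the quadratic terms:
106.4 x − 158.4 y = 6288.77
13.2 x + 43.0 y = -578.56
Solving the 2×2 system: x ≈ 26.8, y ≈ -21.7 km.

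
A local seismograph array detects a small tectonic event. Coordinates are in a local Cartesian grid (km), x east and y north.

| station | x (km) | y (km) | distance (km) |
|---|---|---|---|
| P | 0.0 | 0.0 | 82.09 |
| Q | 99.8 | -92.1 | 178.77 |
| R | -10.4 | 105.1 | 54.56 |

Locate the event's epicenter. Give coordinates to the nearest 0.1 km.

x ≈ 34.7 km, y ≈ 74.4 km

Circle about each station: x² + y² = 82.09²; (x − 99.8)² + (y + 92.1)² = 178.77²; (x + 10.4)² + (y − 105.1)² = 54.56².
Subtracting the P equation from the Q and R equations removes the quadratic terms:
199.6 x − 184.2 y = -6777.49
-20.8 x + 210.2 y = 14916.14
Solving the 2×2 system: x ≈ 34.7, y ≈ 74.4 km.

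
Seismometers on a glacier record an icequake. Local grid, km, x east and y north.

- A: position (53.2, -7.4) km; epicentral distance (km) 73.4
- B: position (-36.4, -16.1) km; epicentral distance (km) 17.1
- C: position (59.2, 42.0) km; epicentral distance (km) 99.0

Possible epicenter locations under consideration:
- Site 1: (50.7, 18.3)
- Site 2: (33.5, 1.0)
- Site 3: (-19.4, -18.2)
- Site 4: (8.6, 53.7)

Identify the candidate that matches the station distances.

Site 3

For each candidate, compare |candidate − station| to the reported distance:
Site 1: residuals A 47.6, B 76.5, C 73.8 → max 76.5 km
Site 2: residuals A 52.0, B 54.9, C 50.6 → max 54.9 km
Site 3: residuals A 0.0, B 0.0, C 0.0 → max 0.0 km
Site 4: residuals A 2.2, B 65.9, C 47.1 → max 65.9 km
Only Site 3 has all residuals ≈ 0.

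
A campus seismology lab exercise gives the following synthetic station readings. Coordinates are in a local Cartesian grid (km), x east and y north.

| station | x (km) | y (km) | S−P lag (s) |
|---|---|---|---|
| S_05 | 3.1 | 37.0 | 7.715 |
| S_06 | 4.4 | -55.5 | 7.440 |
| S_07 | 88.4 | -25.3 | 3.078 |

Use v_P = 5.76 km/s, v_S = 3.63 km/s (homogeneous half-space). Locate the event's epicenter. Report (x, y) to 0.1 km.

x ≈ 62.0 km, y ≈ -10.6 km

Distance from S−P lag: d = Δt · v_P v_S / (v_P − v_S) = Δt · (5.76·3.63)/(5.76−3.63) ≈ 9.8163·Δt.
So d_S_05 = 75.73, d_S_06 = 73.03, d_S_07 = 30.21 km.
Circle about each station: (x − 3.1)² + (y − 37.0)² = 75.73²; (x − 4.4)² + (y + 55.5)² = 73.03²; (x − 88.4)² + (y + 25.3)² = 30.21².
Subtracting pairs of circle equations eliminates x²+y² and gives linear equations (the radical axes):
2.6 x − 185.0 y = 2122.65
170.6 x − 124.6 y = 11898.43
Solving the 2×2 system: x ≈ 62.0, y ≈ -10.6 km.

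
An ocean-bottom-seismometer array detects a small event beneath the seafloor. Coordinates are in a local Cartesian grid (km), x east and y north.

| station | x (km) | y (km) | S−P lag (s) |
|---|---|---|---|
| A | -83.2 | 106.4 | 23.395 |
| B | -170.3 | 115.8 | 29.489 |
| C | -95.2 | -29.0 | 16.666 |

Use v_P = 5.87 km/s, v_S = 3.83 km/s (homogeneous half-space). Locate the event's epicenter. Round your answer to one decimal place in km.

Distance from S−P lag: d = Δt · v_P v_S / (v_P − v_S) = Δt · (5.87·3.83)/(5.87−3.83) ≈ 11.0206·Δt.
So d_A = 257.83, d_B = 324.99, d_C = 183.67 km.
Circle about each station: (x + 83.2)² + (y − 106.4)² = 257.83²; (x + 170.3)² + (y − 115.8)² = 324.99²; (x + 95.2)² + (y + 29.0)² = 183.67².
Subtracting the A equation from the B and C equations removes the quadratic terms:
-174.2 x + 18.8 y = -14973.66
-24.0 x − 270.8 y = 24402.48
Solving the 2×2 system: x ≈ 75.5, y ≈ -96.8 km.

75.5 km east, -96.8 km north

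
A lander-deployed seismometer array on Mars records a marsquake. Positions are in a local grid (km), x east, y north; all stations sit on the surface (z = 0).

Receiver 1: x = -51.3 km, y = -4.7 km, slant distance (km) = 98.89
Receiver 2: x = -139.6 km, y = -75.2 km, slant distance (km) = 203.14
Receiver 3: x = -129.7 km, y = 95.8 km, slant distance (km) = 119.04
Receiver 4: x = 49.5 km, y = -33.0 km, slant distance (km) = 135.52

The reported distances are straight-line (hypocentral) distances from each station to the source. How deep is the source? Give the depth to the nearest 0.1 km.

Each station gives a sphere (x−x_i)² + (y−y_i)² + z² = d_i² (stations at z=0).
Subtracting the Receiver 1 sphere from Receiver 2 and Receiver 3: z² cancels, leaving linear equations in x and y:
-176.6 x − 141.0 y = -8997.21
-156.8 x + 201.0 y = 18954.66
Solving: x ≈ -15.002, y ≈ 82.599 km (keep extra digits for the depth step; rounded: -15.0, 82.6).
Then from the Receiver 1 sphere: z² = 98.89² − (x + 51.3)² − (y + 4.7)² with x = -15.002, y = 82.599, so z ≈ 28.993 ≈ 29.0 km.

depth ≈ 29.0 km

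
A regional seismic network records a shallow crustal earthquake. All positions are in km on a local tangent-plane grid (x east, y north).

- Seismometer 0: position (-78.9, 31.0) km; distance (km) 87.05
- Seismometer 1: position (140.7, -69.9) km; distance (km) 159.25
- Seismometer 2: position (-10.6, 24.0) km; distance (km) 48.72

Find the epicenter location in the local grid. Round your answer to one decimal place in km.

x ≈ -12.0 km, y ≈ -24.7 km

Circle about each station: (x + 78.9)² + (y − 31.0)² = 87.05²; (x − 140.7)² + (y + 69.9)² = 159.25²; (x + 10.6)² + (y − 24.0)² = 48.72².
Subtracting the Seismometer 0 equation from the Seismometer 1 and Seismometer 2 equations removes the quadratic terms:
439.2 x − 201.8 y = -286.57
136.6 x − 14.0 y = -1293.79
Solving the 2×2 system: x ≈ -12.0, y ≈ -24.7 km.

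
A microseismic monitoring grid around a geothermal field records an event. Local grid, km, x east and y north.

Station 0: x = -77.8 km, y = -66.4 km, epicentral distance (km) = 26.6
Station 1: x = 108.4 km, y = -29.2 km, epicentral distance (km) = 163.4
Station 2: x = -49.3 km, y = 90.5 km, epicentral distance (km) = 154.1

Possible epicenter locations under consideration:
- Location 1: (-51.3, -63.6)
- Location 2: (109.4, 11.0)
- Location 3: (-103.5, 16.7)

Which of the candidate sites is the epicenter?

For each candidate, compare |candidate − station| to the reported distance:
Location 1: residuals Station 0 0.0, Station 1 0.0, Station 2 0.0 → max 0.0 km
Location 2: residuals Station 0 176.0, Station 1 123.2, Station 2 23.4 → max 176.0 km
Location 3: residuals Station 0 60.4, Station 1 53.4, Station 2 62.5 → max 62.5 km
Only Location 1 has all residuals ≈ 0.

Location 1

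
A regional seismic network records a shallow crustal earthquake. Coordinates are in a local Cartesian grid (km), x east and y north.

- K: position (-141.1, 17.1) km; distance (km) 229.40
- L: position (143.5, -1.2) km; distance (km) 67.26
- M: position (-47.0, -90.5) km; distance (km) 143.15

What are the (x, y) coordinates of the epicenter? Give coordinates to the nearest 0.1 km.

Circle about each station: (x + 141.1)² + (y − 17.1)² = 229.40²; (x − 143.5)² + (y + 1.2)² = 67.26²; (x + 47.0)² + (y + 90.5)² = 143.15².
Subtracting pairs of circle equations eliminates x²+y² and gives linear equations (the radical axes):
569.2 x − 36.6 y = 48492.52
188.2 x − 215.2 y = 22330.07
Solving the 2×2 system: x ≈ 83.2, y ≈ -31.0 km.

83.2 km east, -31.0 km north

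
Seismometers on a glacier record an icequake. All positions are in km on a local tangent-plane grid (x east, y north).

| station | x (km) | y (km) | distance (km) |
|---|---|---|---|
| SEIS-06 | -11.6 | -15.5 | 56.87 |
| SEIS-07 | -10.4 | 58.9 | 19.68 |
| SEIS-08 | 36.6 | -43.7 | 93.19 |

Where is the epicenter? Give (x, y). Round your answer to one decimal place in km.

(-2.9, 40.7)

Circle about each station: (x + 11.6)² + (y + 15.5)² = 56.87²; (x + 10.4)² + (y − 58.9)² = 19.68²; (x − 36.6)² + (y + 43.7)² = 93.19².
Subtracting the SEIS-06 equation from the SEIS-07 and SEIS-08 equations removes the quadratic terms:
2.4 x + 148.8 y = 6049.45
96.4 x − 56.4 y = -2575.74
Solving the 2×2 system: x ≈ -2.9, y ≈ 40.7 km.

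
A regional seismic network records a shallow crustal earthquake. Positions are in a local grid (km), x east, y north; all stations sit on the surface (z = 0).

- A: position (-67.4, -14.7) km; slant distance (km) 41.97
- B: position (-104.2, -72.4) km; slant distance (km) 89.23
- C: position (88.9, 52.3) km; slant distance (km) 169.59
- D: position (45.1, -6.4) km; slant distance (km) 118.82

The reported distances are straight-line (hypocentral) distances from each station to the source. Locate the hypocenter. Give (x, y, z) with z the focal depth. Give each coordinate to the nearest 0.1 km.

Each station gives a sphere (x−x_i)² + (y−y_i)² + z² = d_i² (stations at z=0).
Subtracting the A sphere from B and C: z² cancels, leaving linear equations in x and y:
-73.6 x − 115.4 y = 5140.04
312.6 x + 134.0 y = -21119.64
Solving: x ≈ -66.705, y ≈ -1.998 km (keep extra digits for the depth step; rounded: -66.7, -2.0).
Then from the A sphere: z² = 41.97² − (x + 67.4)² − (y + 14.7)² with x = -66.705, y = -1.998, so z ≈ 39.996 ≈ 40.0 km.

(-66.7, -2.0, 40.0)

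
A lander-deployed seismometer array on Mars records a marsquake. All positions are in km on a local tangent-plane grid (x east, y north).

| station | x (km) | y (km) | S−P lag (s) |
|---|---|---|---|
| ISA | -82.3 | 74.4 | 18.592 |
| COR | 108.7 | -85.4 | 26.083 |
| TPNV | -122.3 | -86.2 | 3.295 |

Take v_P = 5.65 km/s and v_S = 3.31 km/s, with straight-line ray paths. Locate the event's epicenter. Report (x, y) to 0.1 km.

Distance from S−P lag: d = Δt · v_P v_S / (v_P − v_S) = Δt · (5.65·3.31)/(5.65−3.31) ≈ 7.9921·Δt.
So d_ISA = 148.59, d_COR = 208.46, d_TPNV = 26.33 km.
Circle about each station: (x + 82.3)² + (y − 74.4)² = 148.59²; (x − 108.7)² + (y + 85.4)² = 208.46²; (x + 122.3)² + (y + 86.2)² = 26.33².
Subtracting the ISA equation from the COR and TPNV equations removes the quadratic terms:
382.0 x − 319.6 y = -14576.38
-80.0 x − 321.2 y = 31464.80
Solving the 2×2 system: x ≈ -99.4, y ≈ -73.2 km.
Check against ISA (with the unrounded x, y): √((x + 82.3)²+(y − 74.4)²) = 148.59 ≈ 148.59 km. ✓

-99.4 km east, -73.2 km north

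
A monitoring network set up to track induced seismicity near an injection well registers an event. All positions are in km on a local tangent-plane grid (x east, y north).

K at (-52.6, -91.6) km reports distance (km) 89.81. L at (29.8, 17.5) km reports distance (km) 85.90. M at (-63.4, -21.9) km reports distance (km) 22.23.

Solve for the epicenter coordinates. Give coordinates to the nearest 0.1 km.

x ≈ -53.9 km, y ≈ -1.8 km

Circle about each station: (x + 52.6)² + (y + 91.6)² = 89.81²; (x − 29.8)² + (y − 17.5)² = 85.90²; (x + 63.4)² + (y + 21.9)² = 22.23².
Subtracting the K equation from the L and M equations removes the quadratic terms:
164.8 x + 218.2 y = -9276.00
-21.6 x + 139.4 y = 913.51
Solving the 2×2 system: x ≈ -53.9, y ≈ -1.8 km.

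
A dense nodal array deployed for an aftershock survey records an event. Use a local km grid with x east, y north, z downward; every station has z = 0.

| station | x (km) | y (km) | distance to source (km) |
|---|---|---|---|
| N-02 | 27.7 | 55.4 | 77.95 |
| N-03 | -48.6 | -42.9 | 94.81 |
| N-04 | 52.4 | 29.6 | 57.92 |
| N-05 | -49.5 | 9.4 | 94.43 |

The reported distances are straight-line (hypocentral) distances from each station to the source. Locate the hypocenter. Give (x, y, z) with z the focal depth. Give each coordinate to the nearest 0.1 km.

x ≈ 35.5 km, y ≈ -14.6 km, depth ≈ 33.4 km

Each station gives a sphere (x−x_i)² + (y−y_i)² + z² = d_i² (stations at z=0).
Subtracting the N-02 sphere from N-03 and N-04: z² cancels, leaving linear equations in x and y:
-152.6 x − 196.6 y = -2546.81
49.4 x − 51.6 y = 2506.95
Solving: x ≈ 35.498, y ≈ -14.599 km (keep extra digits for the depth step; rounded: 35.5, -14.6).
Then from the N-02 sphere: z² = 77.95² − (x − 27.7)² − (y − 55.4)² with x = 35.498, y = -14.599, so z ≈ 33.400 ≈ 33.4 km.
Check against N-05 (with the unrounded solution): distance 94.43 ≈ 94.43 km. ✓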